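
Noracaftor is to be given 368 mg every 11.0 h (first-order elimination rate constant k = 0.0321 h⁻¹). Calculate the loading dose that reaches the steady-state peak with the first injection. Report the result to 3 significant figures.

Accumulation ratio R = 1 / (1 − e^(−kτ)) = 1 / (1 − e^(−0.03210×11.0)) = 1 / (1 − 0.7025) = 3.361
Loading dose = maintenance dose × R = 368 × 3.361 ≈ 1240 mg

1240 mg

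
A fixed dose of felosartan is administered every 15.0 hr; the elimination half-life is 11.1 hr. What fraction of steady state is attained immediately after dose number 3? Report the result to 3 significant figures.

0.940

k = ln 2 / 11.1 = 0.06245 hr⁻¹
f_n = 1 − e^(−nkτ) = 1 − e^(−3 × 0.06245 × 15.0) = 1 − e^(−2.810) = 1 − 0.06020 ≈ 0.940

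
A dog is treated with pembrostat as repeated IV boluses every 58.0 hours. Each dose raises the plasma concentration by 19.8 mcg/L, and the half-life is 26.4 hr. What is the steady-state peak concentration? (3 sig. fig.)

k = ln 2 / 26.4 = 0.02626 hr⁻¹
Fraction remaining after one interval: e^(−kτ) = e^(−0.02626 × 58.0) = 0.2181
R = 1 / (1 − 0.2181) = 1.279
Css,max = 19.8 × 1.279 ≈ 25.3 mcg/L

25.3 mcg/L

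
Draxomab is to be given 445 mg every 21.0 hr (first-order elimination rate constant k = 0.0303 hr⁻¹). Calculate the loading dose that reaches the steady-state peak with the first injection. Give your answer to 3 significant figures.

945 mg

Accumulation ratio R = 1 / (1 − e^(−kτ)) = 1 / (1 − e^(−0.03030×21.0)) = 1 / (1 − 0.5292) = 2.124
Loading dose = maintenance dose × R = 445 × 2.124 ≈ 945 mg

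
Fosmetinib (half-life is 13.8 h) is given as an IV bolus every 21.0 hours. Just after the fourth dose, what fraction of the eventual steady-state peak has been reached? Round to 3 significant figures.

k = ln 2 / 13.8 = 0.05023 h⁻¹
f_n = 1 − e^(−nkτ) = 1 − e^(−4 × 0.05023 × 21.0) = 1 − e^(−4.219) = 1 − 0.01471 ≈ 0.985

0.985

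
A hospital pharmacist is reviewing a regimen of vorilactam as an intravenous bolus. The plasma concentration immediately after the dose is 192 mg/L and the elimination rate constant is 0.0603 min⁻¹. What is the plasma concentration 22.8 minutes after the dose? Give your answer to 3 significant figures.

C(t) = C₀ e^(−kt) = 192 × e^(−0.06030 × 22.8) = 192 × e^(−1.375) = 192 × 0.2529 ≈ 48.6 mg/L

48.6 mg/L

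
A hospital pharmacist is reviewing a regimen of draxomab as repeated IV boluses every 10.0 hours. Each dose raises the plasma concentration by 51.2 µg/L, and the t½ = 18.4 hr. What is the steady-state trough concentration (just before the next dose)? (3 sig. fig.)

112 µg/L

k = ln 2 / 18.4 = 0.03767 hr⁻¹
Fraction remaining after one interval: e^(−kτ) = e^(−0.03767 × 10.0) = 0.6861
R = 1 / (1 − 0.6861) = 3.186
Css,max = 51.2 × 3.186 = 163.1 µg/L
Css,min = Css,max × e^(−kτ) = 163.1 × 0.6861 ≈ 112 µg/L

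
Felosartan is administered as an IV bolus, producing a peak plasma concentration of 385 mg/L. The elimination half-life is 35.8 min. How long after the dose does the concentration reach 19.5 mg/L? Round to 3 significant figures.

154 minutes

k = ln 2 / 35.8 = 0.01936 min⁻¹
C(t) = C₀ e^(−kt)  ⇒  t = ln(C₀/C) / k
t = ln(385/19.5) / 0.01936 = 2.983 / 0.01936 ≈ 154 minutes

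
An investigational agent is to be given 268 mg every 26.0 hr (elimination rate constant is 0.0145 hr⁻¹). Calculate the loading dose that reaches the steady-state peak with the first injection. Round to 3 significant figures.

Accumulation ratio R = 1 / (1 − e^(−kτ)) = 1 / (1 − e^(−0.01450×26.0)) = 1 / (1 − 0.6859) = 3.184
Loading dose = maintenance dose × R = 268 × 3.184 ≈ 853 mg

853 mg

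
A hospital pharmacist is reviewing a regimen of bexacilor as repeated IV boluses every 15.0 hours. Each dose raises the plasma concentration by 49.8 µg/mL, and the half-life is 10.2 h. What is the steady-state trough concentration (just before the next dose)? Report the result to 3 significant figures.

28.1 µg/mL

k = ln 2 / 10.2 = 0.06796 h⁻¹
Fraction remaining after one interval: e^(−kτ) = e^(−0.06796 × 15.0) = 0.3608
R = 1 / (1 − 0.3608) = 1.565
Css,max = 49.8 × 1.565 = 77.91 µg/mL
Css,min = Css,max × e^(−kτ) = 77.91 × 0.3608 ≈ 28.1 µg/mL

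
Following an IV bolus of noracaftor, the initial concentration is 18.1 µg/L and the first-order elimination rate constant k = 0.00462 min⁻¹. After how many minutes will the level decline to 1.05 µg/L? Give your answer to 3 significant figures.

C(t) = C₀ e^(−kt)  ⇒  t = ln(C₀/C) / k
t = ln(18.1/1.05) / 0.004620 = 2.847 / 0.004620 ≈ 616 minutes

616 minutes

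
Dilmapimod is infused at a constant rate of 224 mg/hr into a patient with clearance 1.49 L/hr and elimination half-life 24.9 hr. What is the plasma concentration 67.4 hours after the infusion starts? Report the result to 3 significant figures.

127 µg/mL

Css = rate / CL = 224 / 1.49 = 150.3 µg/mL
k = ln 2 / 24.9 = 0.02784 hr⁻¹
C(t) = Css (1 − e^(−kt)) = 150.3 × (1 − e^(−1.876)) = 150.3 × 0.8468 ≈ 127 µg/mL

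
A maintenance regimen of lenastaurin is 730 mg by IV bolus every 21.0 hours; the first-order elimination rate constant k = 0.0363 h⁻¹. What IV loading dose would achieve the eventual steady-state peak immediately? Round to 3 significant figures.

1370 mg

Accumulation ratio R = 1 / (1 − e^(−kτ)) = 1 / (1 − e^(−0.03630×21.0)) = 1 / (1 − 0.4666) = 1.875
Loading dose = maintenance dose × R = 730 × 1.875 ≈ 1370 mg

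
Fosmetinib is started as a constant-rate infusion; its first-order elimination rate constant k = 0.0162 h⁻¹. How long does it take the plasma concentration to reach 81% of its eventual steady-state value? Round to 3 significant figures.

f = 1 − e^(−kt)  ⇒  t = −ln(1 − f) / k
t = −ln(1 − 0.81) / 0.01620 = 1.661 / 0.01620 ≈ 103 hours

103 hours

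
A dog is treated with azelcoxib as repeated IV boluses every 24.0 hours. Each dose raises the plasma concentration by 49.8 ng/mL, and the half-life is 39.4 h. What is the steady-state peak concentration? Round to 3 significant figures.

145 ng/mL

k = ln 2 / 39.4 = 0.01759 h⁻¹
Fraction remaining after one interval: e^(−kτ) = e^(−0.01759 × 24.0) = 0.6556
R = 1 / (1 − 0.6556) = 2.904
Css,max = 49.8 × 2.904 ≈ 145 ng/mL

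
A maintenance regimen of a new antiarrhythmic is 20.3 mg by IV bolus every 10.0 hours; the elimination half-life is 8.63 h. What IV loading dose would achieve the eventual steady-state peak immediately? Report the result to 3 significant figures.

36.8 mg

k = ln 2 / 8.63 = 0.08032 h⁻¹
Accumulation ratio R = 1 / (1 − e^(−kτ)) = 1 / (1 − e^(−0.08032×10.0)) = 1 / (1 − 0.4479) = 1.811
Loading dose = maintenance dose × R = 20.3 × 1.811 ≈ 36.8 mg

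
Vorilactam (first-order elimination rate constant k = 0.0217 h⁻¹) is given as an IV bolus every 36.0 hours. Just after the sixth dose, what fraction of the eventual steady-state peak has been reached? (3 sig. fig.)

0.991

f_n = 1 − e^(−nkτ) = 1 − e^(−6 × 0.02170 × 36.0) = 1 − e^(−4.687) = 1 − 0.009212 ≈ 0.991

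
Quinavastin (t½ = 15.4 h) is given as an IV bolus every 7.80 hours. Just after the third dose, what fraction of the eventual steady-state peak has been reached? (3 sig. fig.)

k = ln 2 / 15.4 = 0.04501 h⁻¹
f_n = 1 − e^(−nkτ) = 1 − e^(−3 × 0.04501 × 7.80) = 1 − e^(−1.053) = 1 − 0.3488 ≈ 0.651

0.651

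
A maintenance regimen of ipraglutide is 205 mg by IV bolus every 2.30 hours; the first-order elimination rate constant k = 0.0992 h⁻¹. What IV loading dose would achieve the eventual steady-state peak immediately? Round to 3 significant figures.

1000 mg

Accumulation ratio R = 1 / (1 − e^(−kτ)) = 1 / (1 − e^(−0.09920×2.30)) = 1 / (1 − 0.7960) = 4.902
Loading dose = maintenance dose × R = 205 × 4.902 ≈ 1000 mg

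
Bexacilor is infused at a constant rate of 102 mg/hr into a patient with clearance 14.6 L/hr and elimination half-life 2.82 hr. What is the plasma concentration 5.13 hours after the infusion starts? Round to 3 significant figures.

Css = rate / CL = 102 / 14.6 = 6.986 mg/L
k = ln 2 / 2.82 = 0.2458 hr⁻¹
C(t) = Css (1 − e^(−kt)) = 6.986 × (1 − e^(−1.261)) = 6.986 × 0.7166 ≈ 5.01 mg/L

5.01 mg/L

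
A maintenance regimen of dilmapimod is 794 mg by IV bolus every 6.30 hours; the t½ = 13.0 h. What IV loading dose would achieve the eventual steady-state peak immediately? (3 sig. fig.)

2780 mg

k = ln 2 / 13.0 = 0.05332 h⁻¹
Accumulation ratio R = 1 / (1 − e^(−kτ)) = 1 / (1 − e^(−0.05332×6.30)) = 1 / (1 − 0.7147) = 3.505
Loading dose = maintenance dose × R = 794 × 3.505 ≈ 2780 mg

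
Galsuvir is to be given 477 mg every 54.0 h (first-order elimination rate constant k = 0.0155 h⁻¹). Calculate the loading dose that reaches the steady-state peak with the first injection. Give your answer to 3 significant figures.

Accumulation ratio R = 1 / (1 − e^(−kτ)) = 1 / (1 − e^(−0.01550×54.0)) = 1 / (1 − 0.4330) = 1.764
Loading dose = maintenance dose × R = 477 × 1.764 ≈ 841 mg

841 mg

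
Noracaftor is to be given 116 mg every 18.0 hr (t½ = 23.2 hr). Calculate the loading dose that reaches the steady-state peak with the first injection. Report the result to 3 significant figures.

k = ln 2 / 23.2 = 0.02988 hr⁻¹
Accumulation ratio R = 1 / (1 − e^(−kτ)) = 1 / (1 − e^(−0.02988×18.0)) = 1 / (1 − 0.5840) = 2.404
Loading dose = maintenance dose × R = 116 × 2.404 ≈ 279 mg

279 mg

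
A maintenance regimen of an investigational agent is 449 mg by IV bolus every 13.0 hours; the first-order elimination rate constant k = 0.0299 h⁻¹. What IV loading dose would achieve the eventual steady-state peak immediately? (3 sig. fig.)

1390 mg

Accumulation ratio R = 1 / (1 − e^(−kτ)) = 1 / (1 − e^(−0.02990×13.0)) = 1 / (1 − 0.6779) = 3.105
Loading dose = maintenance dose × R = 449 × 3.105 ≈ 1390 mg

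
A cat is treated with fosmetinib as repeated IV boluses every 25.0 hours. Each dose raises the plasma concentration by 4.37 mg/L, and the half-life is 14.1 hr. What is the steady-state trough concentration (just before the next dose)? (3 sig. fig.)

1.81 mg/L

k = ln 2 / 14.1 = 0.04916 hr⁻¹
Fraction remaining after one interval: e^(−kτ) = e^(−0.04916 × 25.0) = 0.2926
R = 1 / (1 − 0.2926) = 1.414
Css,max = 4.37 × 1.414 = 6.177 mg/L
Css,min = Css,max × e^(−kτ) = 6.177 × 0.2926 ≈ 1.81 mg/L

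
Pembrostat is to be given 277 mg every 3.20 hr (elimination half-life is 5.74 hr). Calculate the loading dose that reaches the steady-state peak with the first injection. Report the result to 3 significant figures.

864 mg

k = ln 2 / 5.74 = 0.1208 hr⁻¹
Accumulation ratio R = 1 / (1 − e^(−kτ)) = 1 / (1 − e^(−0.1208×3.20)) = 1 / (1 − 0.6795) = 3.120
Loading dose = maintenance dose × R = 277 × 3.120 ≈ 864 mg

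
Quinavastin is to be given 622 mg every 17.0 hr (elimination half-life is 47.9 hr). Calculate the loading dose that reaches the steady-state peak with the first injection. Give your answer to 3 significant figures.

k = ln 2 / 47.9 = 0.01447 hr⁻¹
Accumulation ratio R = 1 / (1 − e^(−kτ)) = 1 / (1 − e^(−0.01447×17.0)) = 1 / (1 − 0.7819) = 4.585
Loading dose = maintenance dose × R = 622 × 4.585 ≈ 2850 mg

2850 mg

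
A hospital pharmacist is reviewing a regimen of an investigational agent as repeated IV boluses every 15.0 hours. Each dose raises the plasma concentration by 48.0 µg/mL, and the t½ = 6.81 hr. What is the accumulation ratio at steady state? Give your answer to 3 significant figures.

1.28

k = ln 2 / 6.81 = 0.1018 hr⁻¹
Fraction remaining after one interval: e^(−kτ) = e^(−0.1018 × 15.0) = 0.2172
R = 1 / (1 − 0.2172) = 1 / 0.7828 ≈ 1.28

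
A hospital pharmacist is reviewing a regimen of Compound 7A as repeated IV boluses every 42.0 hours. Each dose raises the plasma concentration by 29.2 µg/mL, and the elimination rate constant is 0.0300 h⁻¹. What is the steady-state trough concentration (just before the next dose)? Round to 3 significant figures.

Fraction remaining after one interval: e^(−kτ) = e^(−0.03000 × 42.0) = 0.2837
R = 1 / (1 − 0.2837) = 1.396
Css,max = 29.2 × 1.396 = 40.76 µg/mL
Css,min = Css,max × e^(−kτ) = 40.76 × 0.2837 ≈ 11.6 µg/mL

11.6 µg/mL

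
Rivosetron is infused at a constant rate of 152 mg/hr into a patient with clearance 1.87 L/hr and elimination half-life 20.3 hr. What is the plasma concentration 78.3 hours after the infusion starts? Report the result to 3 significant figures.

Css = rate / CL = 152 / 1.87 = 81.28 mg/L
k = ln 2 / 20.3 = 0.03415 hr⁻¹
C(t) = Css (1 − e^(−kt)) = 81.28 × (1 − e^(−2.674)) = 81.28 × 0.9310 ≈ 75.7 mg/L

75.7 mg/L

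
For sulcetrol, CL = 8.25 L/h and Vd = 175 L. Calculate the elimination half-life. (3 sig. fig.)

k = CL / V = 8.25 / 175 = 0.04714 h⁻¹
t½ = ln 2 / k = ln 2 / 0.04714 ≈ 14.7 hours

14.7 hours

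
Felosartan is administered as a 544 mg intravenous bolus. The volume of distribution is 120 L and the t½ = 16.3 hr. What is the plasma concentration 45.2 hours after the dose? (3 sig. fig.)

C₀ = dose / V = 544 / 120 = 4.533 mg/L
k = ln 2 / 16.3 = 0.04252 hr⁻¹
C(t) = C₀ e^(−kt) = 4.533 × e^(−0.04252 × 45.2) = 4.533 × e^(−1.922) = 4.533 × 0.1463 ≈ 0.663 mg/L

0.663 mg/L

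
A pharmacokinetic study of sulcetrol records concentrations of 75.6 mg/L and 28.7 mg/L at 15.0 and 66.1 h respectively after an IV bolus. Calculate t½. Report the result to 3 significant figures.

k = ln(C₁/C₂) / (t₂ − t₁) = ln(75.6/28.7) / (66.1 − 15.0)
  = 0.9686 / 51.10 = 0.01895 h⁻¹
t½ = ln 2 / k = ln 2 / 0.01895 ≈ 36.6 hours

36.6 hours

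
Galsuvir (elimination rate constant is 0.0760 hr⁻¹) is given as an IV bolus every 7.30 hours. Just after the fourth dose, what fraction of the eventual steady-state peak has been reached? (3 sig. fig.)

f_n = 1 − e^(−nkτ) = 1 − e^(−4 × 0.07600 × 7.30) = 1 − e^(−2.219) = 1 − 0.1087 ≈ 0.891

0.891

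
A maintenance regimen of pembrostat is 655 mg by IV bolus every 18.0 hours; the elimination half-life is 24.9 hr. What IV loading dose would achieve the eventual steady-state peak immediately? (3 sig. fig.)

1660 mg

k = ln 2 / 24.9 = 0.02784 hr⁻¹
Accumulation ratio R = 1 / (1 − e^(−kτ)) = 1 / (1 − e^(−0.02784×18.0)) = 1 / (1 − 0.6059) = 2.537
Loading dose = maintenance dose × R = 655 × 2.537 ≈ 1660 mg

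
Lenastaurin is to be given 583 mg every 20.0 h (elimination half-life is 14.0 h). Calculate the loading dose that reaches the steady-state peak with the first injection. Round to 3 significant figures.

928 mg

k = ln 2 / 14.0 = 0.04951 h⁻¹
Accumulation ratio R = 1 / (1 − e^(−kτ)) = 1 / (1 − e^(−0.04951×20.0)) = 1 / (1 − 0.3715) = 1.591
Loading dose = maintenance dose × R = 583 × 1.591 ≈ 928 mg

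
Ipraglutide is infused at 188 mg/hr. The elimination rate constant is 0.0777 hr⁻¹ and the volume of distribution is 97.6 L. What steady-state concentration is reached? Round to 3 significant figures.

CL = k · V = 0.0777 × 97.6 = 7.584 L/hr
Css = rate / CL = 188 / 7.584 ≈ 24.8 µg/mL

24.8 µg/mL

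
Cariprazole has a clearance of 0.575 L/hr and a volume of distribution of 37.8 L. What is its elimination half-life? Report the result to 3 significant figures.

k = CL / V = 0.575 / 37.8 = 0.01521 hr⁻¹
t½ = ln 2 / k = ln 2 / 0.01521 ≈ 45.6 hours

45.6 hours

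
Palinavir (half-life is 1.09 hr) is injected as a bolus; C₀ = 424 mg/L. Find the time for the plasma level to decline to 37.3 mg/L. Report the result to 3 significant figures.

3.82 hours

k = ln 2 / 1.09 = 0.6359 hr⁻¹
C(t) = C₀ e^(−kt)  ⇒  t = ln(C₀/C) / k
t = ln(424/37.3) / 0.6359 = 2.431 / 0.6359 ≈ 3.82 hours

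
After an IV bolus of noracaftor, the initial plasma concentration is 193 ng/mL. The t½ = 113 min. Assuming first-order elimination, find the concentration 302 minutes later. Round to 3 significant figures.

30.3 ng/mL

k = ln 2 / 113 = 0.006134 min⁻¹
C(t) = C₀ e^(−kt) = 193 × e^(−0.006134 × 302) = 193 × e^(−1.852) = 193 × 0.1568 ≈ 30.3 ng/mL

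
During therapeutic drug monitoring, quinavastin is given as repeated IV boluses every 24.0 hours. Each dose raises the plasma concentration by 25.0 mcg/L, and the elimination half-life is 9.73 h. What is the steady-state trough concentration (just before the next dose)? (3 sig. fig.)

5.52 mcg/L

k = ln 2 / 9.73 = 0.07124 h⁻¹
Fraction remaining after one interval: e^(−kτ) = e^(−0.07124 × 24.0) = 0.1809
R = 1 / (1 − 0.1809) = 1.221
Css,max = 25.0 × 1.221 = 30.52 mcg/L
Css,min = Css,max × e^(−kτ) = 30.52 × 0.1809 ≈ 5.52 mcg/L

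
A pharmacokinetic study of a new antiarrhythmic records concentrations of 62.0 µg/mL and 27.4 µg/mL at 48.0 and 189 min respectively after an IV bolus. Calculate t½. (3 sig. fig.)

120 minutes

k = ln(C₁/C₂) / (t₂ − t₁) = ln(62.0/27.4) / (189 − 48.0)
  = 0.8166 / 141.0 = 0.005791 min⁻¹
t½ = ln 2 / k = ln 2 / 0.005791 ≈ 120 minutes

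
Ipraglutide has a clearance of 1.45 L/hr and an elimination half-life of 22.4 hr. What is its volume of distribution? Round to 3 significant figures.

46.9 L

k = ln 2 / t½ = ln 2 / 22.4 = 0.03094 hr⁻¹
V = CL / k = 1.45 / 0.03094 ≈ 46.9 L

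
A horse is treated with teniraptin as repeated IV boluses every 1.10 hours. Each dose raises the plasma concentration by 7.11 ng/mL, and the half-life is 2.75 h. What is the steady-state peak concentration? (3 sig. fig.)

29.4 ng/mL

k = ln 2 / 2.75 = 0.2521 h⁻¹
Fraction remaining after one interval: e^(−kτ) = e^(−0.2521 × 1.10) = 0.7579
R = 1 / (1 − 0.7579) = 4.130
Css,max = 7.11 × 4.130 ≈ 29.4 ng/mL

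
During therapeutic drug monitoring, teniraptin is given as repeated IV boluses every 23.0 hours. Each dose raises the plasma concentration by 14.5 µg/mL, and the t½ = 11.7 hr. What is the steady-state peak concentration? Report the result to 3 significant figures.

19.5 µg/mL

k = ln 2 / 11.7 = 0.05924 hr⁻¹
Fraction remaining after one interval: e^(−kτ) = e^(−0.05924 × 23.0) = 0.2560
R = 1 / (1 − 0.2560) = 1.344
Css,max = 14.5 × 1.344 ≈ 19.5 µg/mL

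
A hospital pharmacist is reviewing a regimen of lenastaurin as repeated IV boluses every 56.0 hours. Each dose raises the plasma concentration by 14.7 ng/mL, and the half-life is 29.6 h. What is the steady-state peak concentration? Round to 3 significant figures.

20.1 ng/mL

k = ln 2 / 29.6 = 0.02342 h⁻¹
Fraction remaining after one interval: e^(−kτ) = e^(−0.02342 × 56.0) = 0.2695
R = 1 / (1 − 0.2695) = 1.369
Css,max = 14.7 × 1.369 ≈ 20.1 ng/mL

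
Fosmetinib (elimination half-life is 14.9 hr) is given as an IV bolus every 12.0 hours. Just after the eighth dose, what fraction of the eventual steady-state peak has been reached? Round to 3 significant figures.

k = ln 2 / 14.9 = 0.04652 hr⁻¹
f_n = 1 − e^(−nkτ) = 1 − e^(−8 × 0.04652 × 12.0) = 1 − e^(−4.466) = 1 − 0.01149 ≈ 0.989

0.989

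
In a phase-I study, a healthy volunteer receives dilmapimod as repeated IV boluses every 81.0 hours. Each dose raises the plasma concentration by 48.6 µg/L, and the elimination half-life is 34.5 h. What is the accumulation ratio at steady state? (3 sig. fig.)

k = ln 2 / 34.5 = 0.02009 h⁻¹
Fraction remaining after one interval: e^(−kτ) = e^(−0.02009 × 81.0) = 0.1964
R = 1 / (1 − 0.1964) = 1 / 0.8036 ≈ 1.24

1.24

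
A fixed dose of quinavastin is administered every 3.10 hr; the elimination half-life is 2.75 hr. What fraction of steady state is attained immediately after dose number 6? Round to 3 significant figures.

k = ln 2 / 2.75 = 0.2521 hr⁻¹
f_n = 1 − e^(−nkτ) = 1 − e^(−6 × 0.2521 × 3.10) = 1 − e^(−4.688) = 1 − 0.009203 ≈ 0.991

0.991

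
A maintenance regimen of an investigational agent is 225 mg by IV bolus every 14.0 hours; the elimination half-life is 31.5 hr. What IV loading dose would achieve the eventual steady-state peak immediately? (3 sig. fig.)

849 mg

k = ln 2 / 31.5 = 0.02200 hr⁻¹
Accumulation ratio R = 1 / (1 − e^(−kτ)) = 1 / (1 − e^(−0.02200×14.0)) = 1 / (1 − 0.7349) = 3.772
Loading dose = maintenance dose × R = 225 × 3.772 ≈ 849 mg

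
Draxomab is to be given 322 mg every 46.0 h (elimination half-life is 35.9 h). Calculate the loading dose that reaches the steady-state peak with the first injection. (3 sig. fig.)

k = ln 2 / 35.9 = 0.01931 h⁻¹
Accumulation ratio R = 1 / (1 − e^(−kτ)) = 1 / (1 − e^(−0.01931×46.0)) = 1 / (1 − 0.4114) = 1.699
Loading dose = maintenance dose × R = 322 × 1.699 ≈ 547 mg

547 mg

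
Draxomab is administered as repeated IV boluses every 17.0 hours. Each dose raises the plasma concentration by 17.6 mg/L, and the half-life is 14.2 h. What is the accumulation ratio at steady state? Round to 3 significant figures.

1.77

k = ln 2 / 14.2 = 0.04881 h⁻¹
Fraction remaining after one interval: e^(−kτ) = e^(−0.04881 × 17.0) = 0.4361
R = 1 / (1 − 0.4361) = 1 / 0.5639 ≈ 1.77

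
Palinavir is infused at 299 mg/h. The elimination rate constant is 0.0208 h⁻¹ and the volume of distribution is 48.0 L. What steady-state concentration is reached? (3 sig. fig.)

299 µg/mL

CL = k · V = 0.0208 × 48.0 = 0.9984 L/h
Css = rate / CL = 299 / 0.9984 ≈ 299 µg/mL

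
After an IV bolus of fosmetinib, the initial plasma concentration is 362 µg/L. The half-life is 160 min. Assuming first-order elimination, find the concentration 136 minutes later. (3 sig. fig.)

201 µg/L

k = ln 2 / 160 = 0.004332 min⁻¹
C(t) = C₀ e^(−kt) = 362 × e^(−0.004332 × 136) = 362 × e^(−0.5892) = 362 × 0.5548 ≈ 201 µg/L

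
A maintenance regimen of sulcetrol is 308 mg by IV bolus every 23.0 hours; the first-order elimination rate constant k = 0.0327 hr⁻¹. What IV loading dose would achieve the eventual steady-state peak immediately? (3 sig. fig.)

583 mg

Accumulation ratio R = 1 / (1 − e^(−kτ)) = 1 / (1 − e^(−0.03270×23.0)) = 1 / (1 − 0.4714) = 1.892
Loading dose = maintenance dose × R = 308 × 1.892 ≈ 583 mg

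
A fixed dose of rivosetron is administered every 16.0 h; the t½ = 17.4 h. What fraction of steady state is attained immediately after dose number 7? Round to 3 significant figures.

k = ln 2 / 17.4 = 0.03984 h⁻¹
f_n = 1 − e^(−nkτ) = 1 − e^(−7 × 0.03984 × 16.0) = 1 − e^(−4.462) = 1 − 0.01154 ≈ 0.988

0.988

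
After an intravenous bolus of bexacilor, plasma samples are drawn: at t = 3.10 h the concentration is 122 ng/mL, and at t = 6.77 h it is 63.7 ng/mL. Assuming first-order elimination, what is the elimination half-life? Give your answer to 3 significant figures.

k = ln(C₁/C₂) / (t₂ − t₁) = ln(122/63.7) / (6.77 − 3.10)
  = 0.6498 / 3.670 = 0.1771 h⁻¹
t½ = ln 2 / k = ln 2 / 0.1771 ≈ 3.91 hours

3.91 hours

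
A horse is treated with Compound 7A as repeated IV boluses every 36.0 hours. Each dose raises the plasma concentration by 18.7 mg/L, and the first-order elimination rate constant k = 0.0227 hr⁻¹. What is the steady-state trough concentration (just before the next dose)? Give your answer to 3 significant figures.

Fraction remaining after one interval: e^(−kτ) = e^(−0.02270 × 36.0) = 0.4417
R = 1 / (1 − 0.4417) = 1.791
Css,max = 18.7 × 1.791 = 33.49 mg/L
Css,min = Css,max × e^(−kτ) = 33.49 × 0.4417 ≈ 14.8 mg/L

14.8 mg/L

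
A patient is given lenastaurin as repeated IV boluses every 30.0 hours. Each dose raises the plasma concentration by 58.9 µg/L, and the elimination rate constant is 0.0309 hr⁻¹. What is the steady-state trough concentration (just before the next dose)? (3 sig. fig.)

38.6 µg/L

Fraction remaining after one interval: e^(−kτ) = e^(−0.03090 × 30.0) = 0.3957
R = 1 / (1 − 0.3957) = 1.655
Css,max = 58.9 × 1.655 = 97.47 µg/L
Css,min = Css,max × e^(−kτ) = 97.47 × 0.3957 ≈ 38.6 µg/L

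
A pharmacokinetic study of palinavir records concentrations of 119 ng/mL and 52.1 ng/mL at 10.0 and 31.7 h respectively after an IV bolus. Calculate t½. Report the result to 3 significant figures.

18.2 hours

k = ln(C₁/C₂) / (t₂ − t₁) = ln(119/52.1) / (31.7 − 10.0)
  = 0.8260 / 21.70 = 0.03806 h⁻¹
t½ = ln 2 / k = ln 2 / 0.03806 ≈ 18.2 hours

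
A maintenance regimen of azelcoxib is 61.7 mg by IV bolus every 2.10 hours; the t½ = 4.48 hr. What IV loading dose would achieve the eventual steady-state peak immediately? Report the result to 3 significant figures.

k = ln 2 / 4.48 = 0.1547 hr⁻¹
Accumulation ratio R = 1 / (1 − e^(−kτ)) = 1 / (1 − e^(−0.1547×2.10)) = 1 / (1 − 0.7226) = 3.605
Loading dose = maintenance dose × R = 61.7 × 3.605 ≈ 222 mg

222 mg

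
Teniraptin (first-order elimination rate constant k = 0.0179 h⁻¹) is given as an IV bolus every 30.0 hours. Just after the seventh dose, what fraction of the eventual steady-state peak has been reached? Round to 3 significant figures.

f_n = 1 − e^(−nkτ) = 1 − e^(−7 × 0.01790 × 30.0) = 1 − e^(−3.759) = 1 − 0.02331 ≈ 0.977

0.977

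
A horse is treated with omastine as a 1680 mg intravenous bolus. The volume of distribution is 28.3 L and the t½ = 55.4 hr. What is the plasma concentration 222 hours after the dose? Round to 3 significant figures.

3.69 mg/L

C₀ = dose / V = 1680 / 28.3 = 59.36 mg/L
k = ln 2 / 55.4 = 0.01251 hr⁻¹
C(t) = C₀ e^(−kt) = 59.36 × e^(−0.01251 × 222) = 59.36 × e^(−2.778) = 59.36 × 0.06219 ≈ 3.69 mg/L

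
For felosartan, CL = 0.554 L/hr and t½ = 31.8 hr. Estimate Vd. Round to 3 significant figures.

25.4 L

k = ln 2 / t½ = ln 2 / 31.8 = 0.02180 hr⁻¹
V = CL / k = 0.554 / 0.02180 ≈ 25.4 L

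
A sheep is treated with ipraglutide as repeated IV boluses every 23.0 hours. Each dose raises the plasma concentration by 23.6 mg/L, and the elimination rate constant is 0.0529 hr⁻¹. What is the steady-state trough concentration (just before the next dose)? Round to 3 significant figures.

9.93 mg/L

Fraction remaining after one interval: e^(−kτ) = e^(−0.05290 × 23.0) = 0.2962
R = 1 / (1 − 0.2962) = 1.421
Css,max = 23.6 × 1.421 = 33.53 mg/L
Css,min = Css,max × e^(−kτ) = 33.53 × 0.2962 ≈ 9.93 mg/L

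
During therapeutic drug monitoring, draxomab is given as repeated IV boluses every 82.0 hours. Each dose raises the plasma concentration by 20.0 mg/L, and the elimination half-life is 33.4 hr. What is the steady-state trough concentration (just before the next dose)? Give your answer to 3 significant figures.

4.46 mg/L

k = ln 2 / 33.4 = 0.02075 hr⁻¹
Fraction remaining after one interval: e^(−kτ) = e^(−0.02075 × 82.0) = 0.1824
R = 1 / (1 − 0.1824) = 1.223
Css,max = 20.0 × 1.223 = 24.46 mg/L
Css,min = Css,max × e^(−kτ) = 24.46 × 0.1824 ≈ 4.46 mg/L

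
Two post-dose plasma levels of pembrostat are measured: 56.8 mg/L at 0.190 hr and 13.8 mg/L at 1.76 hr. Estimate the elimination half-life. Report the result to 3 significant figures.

k = ln(C₁/C₂) / (t₂ − t₁) = ln(56.8/13.8) / (1.76 − 0.190)
  = 1.415 / 1.570 = 0.9012 hr⁻¹
t½ = ln 2 / k = ln 2 / 0.9012 ≈ 0.769 hours

0.769 hours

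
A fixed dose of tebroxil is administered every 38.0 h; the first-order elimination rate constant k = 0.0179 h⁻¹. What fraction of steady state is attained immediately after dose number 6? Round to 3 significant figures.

0.983

f_n = 1 − e^(−nkτ) = 1 − e^(−6 × 0.01790 × 38.0) = 1 − e^(−4.081) = 1 − 0.01689 ≈ 0.983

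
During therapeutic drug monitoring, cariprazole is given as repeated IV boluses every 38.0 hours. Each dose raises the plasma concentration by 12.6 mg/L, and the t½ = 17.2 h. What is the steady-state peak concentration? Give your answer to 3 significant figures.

16.1 mg/L

k = ln 2 / 17.2 = 0.04030 h⁻¹
Fraction remaining after one interval: e^(−kτ) = e^(−0.04030 × 38.0) = 0.2162
R = 1 / (1 − 0.2162) = 1.276
Css,max = 12.6 × 1.276 ≈ 16.1 mg/L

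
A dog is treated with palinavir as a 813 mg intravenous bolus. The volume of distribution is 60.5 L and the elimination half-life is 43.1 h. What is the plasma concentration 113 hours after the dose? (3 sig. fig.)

C₀ = dose / V = 813 / 60.5 = 13.44 µg/mL
k = ln 2 / 43.1 = 0.01608 h⁻¹
C(t) = C₀ e^(−kt) = 13.44 × e^(−0.01608 × 113) = 13.44 × e^(−1.817) = 13.44 × 0.1625 ≈ 2.18 µg/mL

2.18 µg/mL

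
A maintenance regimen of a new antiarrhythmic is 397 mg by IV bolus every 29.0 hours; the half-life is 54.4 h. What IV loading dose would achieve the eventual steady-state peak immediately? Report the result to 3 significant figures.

1290 mg

k = ln 2 / 54.4 = 0.01274 h⁻¹
Accumulation ratio R = 1 / (1 − e^(−kτ)) = 1 / (1 − e^(−0.01274×29.0)) = 1 / (1 − 0.6911) = 3.237
Loading dose = maintenance dose × R = 397 × 3.237 ≈ 1290 mg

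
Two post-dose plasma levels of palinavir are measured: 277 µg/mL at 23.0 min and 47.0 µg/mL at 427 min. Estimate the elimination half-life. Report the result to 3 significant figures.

158 minutes

k = ln(C₁/C₂) / (t₂ − t₁) = ln(277/47.0) / (427 − 23.0)
  = 1.774 / 404.0 = 0.004391 min⁻¹
t½ = ln 2 / k = ln 2 / 0.004391 ≈ 158 minutes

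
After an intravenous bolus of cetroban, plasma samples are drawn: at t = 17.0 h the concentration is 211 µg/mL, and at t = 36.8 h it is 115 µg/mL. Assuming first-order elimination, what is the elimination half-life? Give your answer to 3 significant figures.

k = ln(C₁/C₂) / (t₂ − t₁) = ln(211/115) / (36.8 − 17.0)
  = 0.6069 / 19.80 = 0.03065 h⁻¹
t½ = ln 2 / k = ln 2 / 0.03065 ≈ 22.6 hours

22.6 hours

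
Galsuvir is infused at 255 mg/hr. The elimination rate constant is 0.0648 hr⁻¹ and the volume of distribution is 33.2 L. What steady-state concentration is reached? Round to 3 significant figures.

119 mg/L

CL = k · V = 0.0648 × 33.2 = 2.151 L/hr
Css = rate / CL = 255 / 2.151 ≈ 119 mg/L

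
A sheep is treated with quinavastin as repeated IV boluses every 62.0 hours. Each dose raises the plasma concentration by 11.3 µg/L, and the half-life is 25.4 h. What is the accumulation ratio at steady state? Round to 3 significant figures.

1.23

k = ln 2 / 25.4 = 0.02729 h⁻¹
Fraction remaining after one interval: e^(−kτ) = e^(−0.02729 × 62.0) = 0.1842
R = 1 / (1 − 0.1842) = 1 / 0.8158 ≈ 1.23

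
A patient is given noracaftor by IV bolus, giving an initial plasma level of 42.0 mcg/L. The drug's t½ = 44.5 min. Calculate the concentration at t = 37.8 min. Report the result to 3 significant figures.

k = ln 2 / 44.5 = 0.01558 min⁻¹
37.8 min is 0.8494 half-lives, so C = 42.0 × (1/2)^0.8494 = 42.0 × 0.5550 ≈ 23.3 mcg/L

23.3 mcg/L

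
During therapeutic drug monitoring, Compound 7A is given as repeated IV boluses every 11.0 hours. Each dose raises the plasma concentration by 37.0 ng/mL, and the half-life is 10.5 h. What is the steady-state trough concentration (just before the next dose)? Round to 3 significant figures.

k = ln 2 / 10.5 = 0.06601 h⁻¹
Fraction remaining after one interval: e^(−kτ) = e^(−0.06601 × 11.0) = 0.4838
R = 1 / (1 − 0.4838) = 1.937
Css,max = 37.0 × 1.937 = 71.67 ng/mL
Css,min = Css,max × e^(−kτ) = 71.67 × 0.4838 ≈ 34.7 ng/mL

34.7 ng/mL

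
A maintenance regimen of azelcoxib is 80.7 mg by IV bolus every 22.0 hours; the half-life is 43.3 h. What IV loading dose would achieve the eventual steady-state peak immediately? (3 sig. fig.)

272 mg

k = ln 2 / 43.3 = 0.01601 h⁻¹
Accumulation ratio R = 1 / (1 − e^(−kτ)) = 1 / (1 − e^(−0.01601×22.0)) = 1 / (1 − 0.7032) = 3.369
Loading dose = maintenance dose × R = 80.7 × 3.369 ≈ 272 mg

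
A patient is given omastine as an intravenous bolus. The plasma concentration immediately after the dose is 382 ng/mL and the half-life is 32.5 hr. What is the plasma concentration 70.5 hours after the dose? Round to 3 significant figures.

84.9 ng/mL

k = ln 2 / 32.5 = 0.02133 hr⁻¹
70.5 hr is 2.169 half-lives, so C = 382 × (1/2)^2.169 = 382 × 0.2223 ≈ 84.9 ng/mL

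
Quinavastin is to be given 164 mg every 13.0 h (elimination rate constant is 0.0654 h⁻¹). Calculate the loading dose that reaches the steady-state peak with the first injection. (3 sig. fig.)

Accumulation ratio R = 1 / (1 − e^(−kτ)) = 1 / (1 − e^(−0.06540×13.0)) = 1 / (1 − 0.4273) = 1.746
Loading dose = maintenance dose × R = 164 × 1.746 ≈ 286 mg

286 mg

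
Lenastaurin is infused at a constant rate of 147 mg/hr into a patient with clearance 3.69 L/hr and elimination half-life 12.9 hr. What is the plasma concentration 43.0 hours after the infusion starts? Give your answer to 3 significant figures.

Css = rate / CL = 147 / 3.69 = 39.84 mg/L
k = ln 2 / 12.9 = 0.05373 hr⁻¹
C(t) = Css (1 − e^(−kt)) = 39.84 × (1 − e^(−2.310)) = 39.84 × 0.9008 ≈ 35.9 mg/L

35.9 mg/L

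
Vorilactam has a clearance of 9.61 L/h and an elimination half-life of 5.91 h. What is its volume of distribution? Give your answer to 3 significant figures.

81.9 L

k = ln 2 / t½ = ln 2 / 5.91 = 0.1173 h⁻¹
V = CL / k = 9.61 / 0.1173 ≈ 81.9 L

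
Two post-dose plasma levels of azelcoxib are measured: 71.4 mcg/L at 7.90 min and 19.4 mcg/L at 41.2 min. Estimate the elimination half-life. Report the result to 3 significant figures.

17.7 minutes

k = ln(C₁/C₂) / (t₂ − t₁) = ln(71.4/19.4) / (41.2 − 7.90)
  = 1.303 / 33.30 = 0.03913 min⁻¹
t½ = ln 2 / k = ln 2 / 0.03913 ≈ 17.7 minutes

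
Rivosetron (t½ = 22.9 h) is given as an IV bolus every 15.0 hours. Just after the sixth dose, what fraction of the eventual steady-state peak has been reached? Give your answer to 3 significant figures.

0.934

k = ln 2 / 22.9 = 0.03027 h⁻¹
f_n = 1 − e^(−nkτ) = 1 − e^(−6 × 0.03027 × 15.0) = 1 − e^(−2.724) = 1 − 0.06560 ≈ 0.934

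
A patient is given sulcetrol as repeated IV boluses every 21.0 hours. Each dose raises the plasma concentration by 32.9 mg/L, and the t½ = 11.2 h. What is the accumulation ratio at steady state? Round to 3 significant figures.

k = ln 2 / 11.2 = 0.06189 h⁻¹
Fraction remaining after one interval: e^(−kτ) = e^(−0.06189 × 21.0) = 0.2726
R = 1 / (1 − 0.2726) = 1 / 0.7274 ≈ 1.37

1.37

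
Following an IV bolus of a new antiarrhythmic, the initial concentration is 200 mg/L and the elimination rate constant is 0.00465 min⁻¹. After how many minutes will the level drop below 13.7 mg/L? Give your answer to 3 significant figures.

C(t) = C₀ e^(−kt)  ⇒  t = ln(C₀/C) / k
t = ln(200/13.7) / 0.004650 = 2.681 / 0.004650 ≈ 577 minutes

577 minutes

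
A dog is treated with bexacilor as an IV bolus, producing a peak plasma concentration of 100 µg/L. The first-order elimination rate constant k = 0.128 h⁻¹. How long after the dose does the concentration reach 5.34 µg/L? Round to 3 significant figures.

22.9 hours

C(t) = C₀ e^(−kt)  ⇒  t = ln(C₀/C) / k
t = ln(100/5.34) / 0.1280 = 2.930 / 0.1280 ≈ 22.9 hours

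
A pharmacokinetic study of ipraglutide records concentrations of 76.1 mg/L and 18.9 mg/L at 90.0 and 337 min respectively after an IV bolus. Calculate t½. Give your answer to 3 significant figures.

123 minutes

k = ln(C₁/C₂) / (t₂ − t₁) = ln(76.1/18.9) / (337 − 90.0)
  = 1.393 / 247.0 = 0.005639 min⁻¹
t½ = ln 2 / k = ln 2 / 0.005639 ≈ 123 minutes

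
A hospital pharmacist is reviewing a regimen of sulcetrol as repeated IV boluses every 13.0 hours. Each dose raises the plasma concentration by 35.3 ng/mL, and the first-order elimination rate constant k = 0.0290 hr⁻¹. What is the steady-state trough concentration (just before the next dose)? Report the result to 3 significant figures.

Fraction remaining after one interval: e^(−kτ) = e^(−0.02900 × 13.0) = 0.6859
R = 1 / (1 − 0.6859) = 3.184
Css,max = 35.3 × 3.184 = 112.4 ng/mL
Css,min = Css,max × e^(−kτ) = 112.4 × 0.6859 ≈ 77.1 ng/mL

77.1 ng/mL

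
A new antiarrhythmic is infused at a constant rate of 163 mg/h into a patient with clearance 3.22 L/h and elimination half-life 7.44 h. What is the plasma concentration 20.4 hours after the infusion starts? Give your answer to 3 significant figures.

Css = rate / CL = 163 / 3.22 = 50.62 µg/mL
k = ln 2 / 7.44 = 0.09316 h⁻¹
C(t) = Css (1 − e^(−kt)) = 50.62 × (1 − e^(−1.901)) = 50.62 × 0.8505 ≈ 43.1 µg/mL

43.1 µg/mL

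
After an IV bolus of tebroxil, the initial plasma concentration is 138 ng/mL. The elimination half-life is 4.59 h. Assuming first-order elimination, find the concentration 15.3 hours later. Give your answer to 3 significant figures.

13.7 ng/mL

k = ln 2 / 4.59 = 0.1510 h⁻¹
15.3 h is 3.333 half-lives, so C = 138 × (1/2)^3.333 = 138 × 0.09921 ≈ 13.7 ng/mL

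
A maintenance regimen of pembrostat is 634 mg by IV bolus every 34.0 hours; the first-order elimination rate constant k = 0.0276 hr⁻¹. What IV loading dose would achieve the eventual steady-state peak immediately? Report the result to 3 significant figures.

1040 mg

Accumulation ratio R = 1 / (1 − e^(−kτ)) = 1 / (1 − e^(−0.02760×34.0)) = 1 / (1 − 0.3913) = 1.643
Loading dose = maintenance dose × R = 634 × 1.643 ≈ 1040 mg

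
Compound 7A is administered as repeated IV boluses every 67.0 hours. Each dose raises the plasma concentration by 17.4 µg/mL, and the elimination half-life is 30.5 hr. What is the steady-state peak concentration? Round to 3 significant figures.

k = ln 2 / 30.5 = 0.02273 hr⁻¹
Fraction remaining after one interval: e^(−kτ) = e^(−0.02273 × 67.0) = 0.2181
R = 1 / (1 − 0.2181) = 1.279
Css,max = 17.4 × 1.279 ≈ 22.3 µg/mL

22.3 µg/mL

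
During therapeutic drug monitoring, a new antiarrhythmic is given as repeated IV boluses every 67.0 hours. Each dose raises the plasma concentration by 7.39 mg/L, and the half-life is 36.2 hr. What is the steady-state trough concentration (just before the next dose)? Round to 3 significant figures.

2.83 mg/L

k = ln 2 / 36.2 = 0.01915 hr⁻¹
Fraction remaining after one interval: e^(−kτ) = e^(−0.01915 × 67.0) = 0.2772
R = 1 / (1 − 0.2772) = 1.384
Css,max = 7.39 × 1.384 = 10.22 mg/L
Css,min = Css,max × e^(−kτ) = 10.22 × 0.2772 ≈ 2.83 mg/L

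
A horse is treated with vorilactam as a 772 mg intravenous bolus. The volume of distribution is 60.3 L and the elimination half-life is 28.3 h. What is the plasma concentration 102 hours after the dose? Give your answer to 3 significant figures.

C₀ = dose / V = 772 / 60.3 = 12.80 mg/L
k = ln 2 / 28.3 = 0.02449 h⁻¹
C(t) = C₀ e^(−kt) = 12.80 × e^(−0.02449 × 102) = 12.80 × e^(−2.498) = 12.80 × 0.08223 ≈ 1.05 mg/L

1.05 mg/L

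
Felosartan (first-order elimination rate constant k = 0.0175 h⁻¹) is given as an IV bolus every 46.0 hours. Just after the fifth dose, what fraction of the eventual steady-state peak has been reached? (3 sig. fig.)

0.982

f_n = 1 − e^(−nkτ) = 1 − e^(−5 × 0.01750 × 46.0) = 1 − e^(−4.025) = 1 − 0.01786 ≈ 0.982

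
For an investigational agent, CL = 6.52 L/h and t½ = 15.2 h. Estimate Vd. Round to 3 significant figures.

k = ln 2 / t½ = ln 2 / 15.2 = 0.04560 h⁻¹
V = CL / k = 6.52 / 0.04560 ≈ 143 L

143 L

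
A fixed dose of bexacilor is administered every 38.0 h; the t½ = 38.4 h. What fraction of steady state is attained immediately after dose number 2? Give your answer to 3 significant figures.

k = ln 2 / 38.4 = 0.01805 h⁻¹
f_n = 1 − e^(−nkτ) = 1 − e^(−2 × 0.01805 × 38.0) = 1 − e^(−1.372) = 1 − 0.2536 ≈ 0.746

0.746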